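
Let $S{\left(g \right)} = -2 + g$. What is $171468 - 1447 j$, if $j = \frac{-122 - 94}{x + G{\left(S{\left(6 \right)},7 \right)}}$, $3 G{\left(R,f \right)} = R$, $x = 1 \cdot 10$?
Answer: $\frac{3383784}{17} \approx 1.9905 \cdot 10^{5}$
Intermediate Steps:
$x = 10$
$G{\left(R,f \right)} = \frac{R}{3}$
$j = - \frac{324}{17}$ ($j = \frac{-122 - 94}{10 + \frac{-2 + 6}{3}} = - \frac{216}{10 + \frac{1}{3} \cdot 4} = - \frac{216}{10 + \frac{4}{3}} = - \frac{216}{\frac{34}{3}} = \left(-216\right) \frac{3}{34} = - \frac{324}{17} \approx -19.059$)
$171468 - 1447 j = 171468 - 1447 \left(- \frac{324}{17}\right) = 171468 - - \frac{468828}{17} = 171468 + \frac{468828}{17} = \frac{3383784}{17}$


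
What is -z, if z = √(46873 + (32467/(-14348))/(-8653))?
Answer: -√625001503697606121/3651566 ≈ -216.50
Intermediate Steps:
z = √625001503697606121/3651566 (z = √(46873 + (32467*(-1/14348))*(-1/8653)) = √(46873 - 32467/14348*(-1/8653)) = √(46873 + 32467/124153244) = √(5819435038479/124153244) = √625001503697606121/3651566 ≈ 216.50)
-z = -√625001503697606121/3651566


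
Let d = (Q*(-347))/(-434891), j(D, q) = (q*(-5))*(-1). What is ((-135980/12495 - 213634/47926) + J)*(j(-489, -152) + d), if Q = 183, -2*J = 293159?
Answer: 5801852577494655456455/52085622578934 ≈ 1.1139e+8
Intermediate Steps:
J = -293159/2 (J = -½*293159 = -293159/2 ≈ -1.4658e+5)
j(D, q) = 5*q (j(D, q) = -5*q*(-1) = 5*q)
d = 63501/434891 (d = (183*(-347))/(-434891) = -63501*(-1/434891) = 63501/434891 ≈ 0.14602)
((-135980/12495 - 213634/47926) + J)*(j(-489, -152) + d) = ((-135980/12495 - 213634/47926) - 293159/2)*(5*(-152) + 63501/434891) = ((-135980*1/12495 - 213634*1/47926) - 293159/2)*(-760 + 63501/434891) = ((-27196/2499 - 106817/23963) - 293159/2)*(-330453659/434891) = (-918633431/59883537 - 293159/2)*(-330453659/434891) = -17557235090245/119767074*(-330453659/434891) = 5801852577494655456455/52085622578934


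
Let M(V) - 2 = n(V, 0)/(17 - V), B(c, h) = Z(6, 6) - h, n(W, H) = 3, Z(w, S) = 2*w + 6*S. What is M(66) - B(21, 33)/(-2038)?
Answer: 194345/99862 ≈ 1.9461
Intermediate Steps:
B(c, h) = 48 - h (B(c, h) = (2*6 + 6*6) - h = (12 + 36) - h = 48 - h)
M(V) = 2 + 3/(17 - V)
M(66) - B(21, 33)/(-2038) = (-37 + 2*66)/(-17 + 66) - (48 - 1*33)/(-2038) = (-37 + 132)/49 - (48 - 33)*(-1)/2038 = (1/49)*95 - 15*(-1)/2038 = 95/49 - 1*(-15/2038) = 95/49 + 15/2038 = 194345/99862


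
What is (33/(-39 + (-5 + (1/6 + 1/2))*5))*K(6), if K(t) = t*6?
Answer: -1782/91 ≈ -19.582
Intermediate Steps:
K(t) = 6*t
(33/(-39 + (-5 + (1/6 + 1/2))*5))*K(6) = (33/(-39 + (-5 + (1/6 + 1/2))*5))*(6*6) = (33/(-39 + (-5 + (1*(⅙) + 1*(½)))*5))*36 = (33/(-39 + (-5 + (⅙ + ½))*5))*36 = (33/(-39 + (-5 + ⅔)*5))*36 = (33/(-39 - 13/3*5))*36 = (33/(-39 - 65/3))*36 = (33/(-182/3))*36 = (33*(-3/182))*36 = -99/182*36 = -1782/91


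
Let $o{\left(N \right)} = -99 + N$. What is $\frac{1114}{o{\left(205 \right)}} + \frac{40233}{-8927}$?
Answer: $\frac{2839990}{473131} \approx 6.0025$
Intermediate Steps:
$\frac{1114}{o{\left(205 \right)}} + \frac{40233}{-8927} = \frac{1114}{-99 + 205} + \frac{40233}{-8927} = \frac{1114}{106} + 40233 \left(- \frac{1}{8927}\right) = 1114 \cdot \frac{1}{106} - \frac{40233}{8927} = \frac{557}{53} - \frac{40233}{8927} = \frac{2839990}{473131}$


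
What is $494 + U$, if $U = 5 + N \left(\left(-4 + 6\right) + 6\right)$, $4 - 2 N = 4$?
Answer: $499$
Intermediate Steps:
$N = 0$ ($N = 2 - 2 = 0$)
$U = 5$ ($U = 5 + 0 \left(\left(-4 + 6\right) + 6\right) = 5 + 0 \left(2 + 6\right) = 5 + 0 \cdot 8 = 5 + 0 = 5$)
$494 + U = 494 + 5 = 499$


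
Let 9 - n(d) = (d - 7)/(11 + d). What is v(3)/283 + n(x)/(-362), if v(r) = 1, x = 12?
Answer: -24420/1178129 ≈ -0.020728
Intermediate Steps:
n(d) = 9 - (-7 + d)/(11 + d) (n(d) = 9 - (d - 7)/(11 + d) = 9 - (-7 + d)/(11 + d))
v(3)/283 + n(x)/(-362) = 1/283 + (2*(53 + 4*12)/(11 + 12))/(-362) = 1*(1/283) + (2*(53 + 48)/23)*(-1/362) = 1/283 + (2*(1/23)*101)*(-1/362) = 1/283 + (202/23)*(-1/362) = 1/283 - 101/4163 = -24420/1178129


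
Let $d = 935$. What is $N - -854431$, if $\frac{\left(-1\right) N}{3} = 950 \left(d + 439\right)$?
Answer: $-3061469$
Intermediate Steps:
$N = -3915900$ ($N = - 3 \cdot 950 \left(935 + 439\right) = - 3 \cdot 950 \cdot 1374 = \left(-3\right) 1305300 = -3915900$)
$N - -854431 = -3915900 - -854431 = -3915900 + 854431 = -3061469$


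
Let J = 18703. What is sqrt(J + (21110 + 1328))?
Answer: sqrt(41141) ≈ 202.83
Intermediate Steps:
sqrt(J + (21110 + 1328)) = sqrt(18703 + (21110 + 1328)) = sqrt(18703 + 22438) = sqrt(41141)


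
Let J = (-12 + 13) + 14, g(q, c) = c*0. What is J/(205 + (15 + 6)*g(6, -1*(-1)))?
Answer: 3/41 ≈ 0.073171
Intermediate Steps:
g(q, c) = 0
J = 15 (J = 1 + 14 = 15)
J/(205 + (15 + 6)*g(6, -1*(-1))) = 15/(205 + (15 + 6)*0) = 15/(205 + 21*0) = 15/(205 + 0) = 15/205 = (1/205)*15 = 3/41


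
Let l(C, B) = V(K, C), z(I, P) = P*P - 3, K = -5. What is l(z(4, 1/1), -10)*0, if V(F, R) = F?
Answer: 0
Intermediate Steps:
z(I, P) = -3 + P² (z(I, P) = P² - 3 = -3 + P²)
l(C, B) = -5
l(z(4, 1/1), -10)*0 = -5*0 = 0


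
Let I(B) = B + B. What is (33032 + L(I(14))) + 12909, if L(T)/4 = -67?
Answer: 45673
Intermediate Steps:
I(B) = 2*B
L(T) = -268 (L(T) = 4*(-67) = -268)
(33032 + L(I(14))) + 12909 = (33032 - 268) + 12909 = 32764 + 12909 = 45673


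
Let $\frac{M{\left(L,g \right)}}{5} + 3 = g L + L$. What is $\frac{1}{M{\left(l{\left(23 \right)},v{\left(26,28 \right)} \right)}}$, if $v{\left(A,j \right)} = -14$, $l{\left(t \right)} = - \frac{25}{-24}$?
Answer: $- \frac{24}{1985} \approx -0.012091$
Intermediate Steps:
$l{\left(t \right)} = \frac{25}{24}$ ($l{\left(t \right)} = \left(-25\right) \left(- \frac{1}{24}\right) = \frac{25}{24}$)
$M{\left(L,g \right)} = -15 + 5 L + 5 L g$ ($M{\left(L,g \right)} = -15 + 5 \left(g L + L\right) = -15 + 5 \left(L g + L\right) = -15 + 5 \left(L + L g\right) = -15 + \left(5 L + 5 L g\right) = -15 + 5 L + 5 L g$)
$\frac{1}{M{\left(l{\left(23 \right)},v{\left(26,28 \right)} \right)}} = \frac{1}{-15 + 5 \cdot \frac{25}{24} + 5 \cdot \frac{25}{24} \left(-14\right)} = \frac{1}{-15 + \frac{125}{24} - \frac{875}{12}} = \frac{1}{- \frac{1985}{24}} = - \frac{24}{1985}$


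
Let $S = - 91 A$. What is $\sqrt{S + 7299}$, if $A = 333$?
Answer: $18 i \sqrt{71} \approx 151.67 i$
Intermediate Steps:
$S = -30303$ ($S = \left(-91\right) 333 = -30303$)
$\sqrt{S + 7299} = \sqrt{-30303 + 7299} = \sqrt{-23004} = 18 i \sqrt{71}$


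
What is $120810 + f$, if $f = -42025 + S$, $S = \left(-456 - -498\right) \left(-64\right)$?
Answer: $76097$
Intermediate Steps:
$S = -2688$ ($S = \left(-456 + 498\right) \left(-64\right) = 42 \left(-64\right) = -2688$)
$f = -44713$ ($f = -42025 - 2688 = -44713$)
$120810 + f = 120810 - 44713 = 76097$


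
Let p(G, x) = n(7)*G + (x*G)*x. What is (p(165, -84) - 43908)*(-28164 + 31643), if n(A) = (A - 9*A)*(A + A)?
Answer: 3447591588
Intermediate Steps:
n(A) = -16*A**2 (n(A) = (-8*A)*(2*A) = -16*A**2)
p(G, x) = -784*G + G*x**2 (p(G, x) = (-16*7**2)*G + (x*G)*x = (-16*49)*G + (G*x)*x = -784*G + G*x**2)
(p(165, -84) - 43908)*(-28164 + 31643) = (165*(-784 + (-84)**2) - 43908)*(-28164 + 31643) = (165*(-784 + 7056) - 43908)*3479 = (165*6272 - 43908)*3479 = (1034880 - 43908)*3479 = 990972*3479 = 3447591588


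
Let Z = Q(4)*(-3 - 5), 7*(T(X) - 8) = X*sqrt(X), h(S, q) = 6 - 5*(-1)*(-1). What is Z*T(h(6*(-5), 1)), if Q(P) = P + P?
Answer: -3648/7 ≈ -521.14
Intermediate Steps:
h(S, q) = 1 (h(S, q) = 6 + 5*(-1) = 6 - 5 = 1)
T(X) = 8 + X**(3/2)/7 (T(X) = 8 + (X*sqrt(X))/7 = 8 + X**(3/2)/7)
Q(P) = 2*P
Z = -64 (Z = (2*4)*(-3 - 5) = 8*(-8) = -64)
Z*T(h(6*(-5), 1)) = -64*(8 + 1**(3/2)/7) = -64*(8 + (1/7)*1) = -64*(8 + 1/7) = -64*57/7 = -3648/7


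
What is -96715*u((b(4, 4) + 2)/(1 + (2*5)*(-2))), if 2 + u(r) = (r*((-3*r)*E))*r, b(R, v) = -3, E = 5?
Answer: 1328187095/6859 ≈ 1.9364e+5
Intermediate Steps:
u(r) = -2 - 15*r³ (u(r) = -2 + (r*(-3*r*5))*r = -2 + (r*(-15*r))*r = -2 + (-15*r²)*r = -2 - 15*r³)
-96715*u((b(4, 4) + 2)/(1 + (2*5)*(-2))) = -96715*(-2 - 15*(-3 + 2)³/(1 + (2*5)*(-2))³) = -96715*(-2 - 15*(-1/(1 + 10*(-2))³)) = -96715*(-2 - 15*(-1/(1 - 20)³)) = -96715*(-2 - 15*(-1/(-19))³) = -96715*(-2 - 15*(-1*(-1/19))³) = -96715*(-2 - 15*(1/19)³) = -96715*(-2 - 15*1/6859) = -96715*(-2 - 15/6859) = -96715*(-13733/6859) = 1328187095/6859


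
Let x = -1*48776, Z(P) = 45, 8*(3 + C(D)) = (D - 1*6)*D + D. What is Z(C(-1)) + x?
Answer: -48731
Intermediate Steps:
C(D) = -3 + D/8 + D*(-6 + D)/8 (C(D) = -3 + ((D - 1*6)*D + D)/8 = -3 + ((D - 6)*D + D)/8 = -3 + ((-6 + D)*D + D)/8 = -3 + (D*(-6 + D) + D)/8 = -3 + (D + D*(-6 + D))/8 = -3 + (D/8 + D*(-6 + D)/8) = -3 + D/8 + D*(-6 + D)/8)
x = -48776
Z(C(-1)) + x = 45 - 48776 = -48731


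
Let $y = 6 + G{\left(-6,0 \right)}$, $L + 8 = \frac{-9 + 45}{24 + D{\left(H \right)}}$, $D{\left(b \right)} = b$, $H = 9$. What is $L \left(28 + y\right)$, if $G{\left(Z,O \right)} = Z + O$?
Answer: $- \frac{2128}{11} \approx -193.45$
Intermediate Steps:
$L = - \frac{76}{11}$ ($L = -8 + \frac{-9 + 45}{24 + 9} = -8 + \frac{36}{33} = -8 + 36 \cdot \frac{1}{33} = -8 + \frac{12}{11} = - \frac{76}{11} \approx -6.9091$)
$G{\left(Z,O \right)} = O + Z$
$y = 0$ ($y = 6 + \left(0 - 6\right) = 6 - 6 = 0$)
$L \left(28 + y\right) = - \frac{76 \left(28 + 0\right)}{11} = \left(- \frac{76}{11}\right) 28 = - \frac{2128}{11}$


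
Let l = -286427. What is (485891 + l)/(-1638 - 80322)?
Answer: -8311/3415 ≈ -2.4337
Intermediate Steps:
(485891 + l)/(-1638 - 80322) = (485891 - 286427)/(-1638 - 80322) = 199464/(-81960) = 199464*(-1/81960) = -8311/3415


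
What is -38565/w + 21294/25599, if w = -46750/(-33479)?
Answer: -314764998513/11397650 ≈ -27617.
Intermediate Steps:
w = 46750/33479 (w = -46750*(-1/33479) = 46750/33479 ≈ 1.3964)
-38565/w + 21294/25599 = -38565/46750/33479 + 21294/25599 = -38565*33479/46750 + 21294*(1/25599) = -258223527/9350 + 1014/1219 = -314764998513/11397650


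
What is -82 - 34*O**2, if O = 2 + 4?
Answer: -1306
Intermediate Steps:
O = 6
-82 - 34*O**2 = -82 - 34*6**2 = -82 - 34*36 = -82 - 1224 = -1306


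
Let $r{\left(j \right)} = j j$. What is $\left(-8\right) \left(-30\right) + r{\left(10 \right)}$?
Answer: $340$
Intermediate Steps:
$r{\left(j \right)} = j^{2}$
$\left(-8\right) \left(-30\right) + r{\left(10 \right)} = \left(-8\right) \left(-30\right) + 10^{2} = 240 + 100 = 340$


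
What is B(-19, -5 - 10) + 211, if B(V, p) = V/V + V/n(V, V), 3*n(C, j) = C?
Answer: 215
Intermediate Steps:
n(C, j) = C/3
B(V, p) = 4 (B(V, p) = V/V + V/((V/3)) = 1 + V*(3/V) = 1 + 3 = 4)
B(-19, -5 - 10) + 211 = 4 + 211 = 215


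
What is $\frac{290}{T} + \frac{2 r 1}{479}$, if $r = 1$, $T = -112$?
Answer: $- \frac{69343}{26824} \approx -2.5851$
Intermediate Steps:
$\frac{290}{T} + \frac{2 r 1}{479} = \frac{290}{-112} + \frac{2 \cdot 1 \cdot 1}{479} = 290 \left(- \frac{1}{112}\right) + 2 \cdot 1 \cdot \frac{1}{479} = - \frac{145}{56} + 2 \cdot \frac{1}{479} = - \frac{145}{56} + \frac{2}{479} = - \frac{69343}{26824}$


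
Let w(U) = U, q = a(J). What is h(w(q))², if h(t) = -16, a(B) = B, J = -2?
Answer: 256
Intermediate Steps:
q = -2
h(w(q))² = (-16)² = 256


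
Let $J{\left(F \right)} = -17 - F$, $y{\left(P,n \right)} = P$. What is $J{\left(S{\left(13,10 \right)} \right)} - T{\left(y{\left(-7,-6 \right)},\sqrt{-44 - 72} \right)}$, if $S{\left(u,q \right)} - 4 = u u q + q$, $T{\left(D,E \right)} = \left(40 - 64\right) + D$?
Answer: $-1690$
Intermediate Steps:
$T{\left(D,E \right)} = -24 + D$
$S{\left(u,q \right)} = 4 + q + q u^{2}$ ($S{\left(u,q \right)} = 4 + \left(u u q + q\right) = 4 + \left(u^{2} q + q\right) = 4 + \left(q u^{2} + q\right) = 4 + \left(q + q u^{2}\right) = 4 + q + q u^{2}$)
$J{\left(S{\left(13,10 \right)} \right)} - T{\left(y{\left(-7,-6 \right)},\sqrt{-44 - 72} \right)} = \left(-17 - \left(4 + 10 + 10 \cdot 13^{2}\right)\right) - \left(-24 - 7\right) = \left(-17 - \left(4 + 10 + 10 \cdot 169\right)\right) - -31 = \left(-17 - \left(4 + 10 + 1690\right)\right) + 31 = \left(-17 - 1704\right) + 31 = -1721 + 31 = -1690$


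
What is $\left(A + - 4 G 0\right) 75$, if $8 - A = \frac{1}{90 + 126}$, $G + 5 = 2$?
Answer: $\frac{43175}{72} \approx 599.65$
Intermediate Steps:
$G = -3$ ($G = -5 + 2 = -3$)
$A = \frac{1727}{216}$ ($A = 8 - \frac{1}{90 + 126} = 8 - \frac{1}{216} = \frac{1727}{216} \approx 7.9954$)
$\left(A + - 4 G 0\right) 75 = \left(\frac{1727}{216} + \left(-4\right) \left(-3\right) 0\right) 75 = \left(\frac{1727}{216} + 12 \cdot 0\right) 75 = \left(\frac{1727}{216} + 0\right) 75 = \frac{1727}{216} \cdot 75 = \frac{43175}{72}$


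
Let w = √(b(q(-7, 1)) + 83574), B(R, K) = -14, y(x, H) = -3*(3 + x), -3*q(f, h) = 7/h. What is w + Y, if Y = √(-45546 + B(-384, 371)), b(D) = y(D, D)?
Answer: 2*√20893 + 2*I*√11390 ≈ 289.09 + 213.45*I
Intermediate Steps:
q(f, h) = -7/(3*h)
y(x, H) = -9 - 3*x
b(D) = -9 - 3*D
w = 2*√20893 (w = √((-9 - (-7)/1) + 83574) = √((-9 - (-7)) + 83574) = √((-9 - 3*(-7/3)) + 83574) = √((-9 + 7) + 83574) = √(-2 + 83574) = √83572 = 2*√20893 ≈ 289.09)
Y = 2*I*√11390 (Y = √(-45546 - 14) = √(-45560) = 2*I*√11390 ≈ 213.45*I)
w + Y = 2*√20893 + 2*I*√11390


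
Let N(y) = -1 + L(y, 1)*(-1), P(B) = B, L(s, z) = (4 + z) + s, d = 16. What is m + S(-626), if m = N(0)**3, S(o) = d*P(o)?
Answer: -10232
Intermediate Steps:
L(s, z) = 4 + s + z
S(o) = 16*o
N(y) = -6 - y (N(y) = -1 + (4 + y + 1)*(-1) = -1 + (5 + y)*(-1) = -1 + (-5 - y) = -6 - y)
m = -216 (m = (-6 - 1*0)**3 = (-6 + 0)**3 = (-6)**3 = -216)
m + S(-626) = -216 + 16*(-626) = -216 - 10016 = -10232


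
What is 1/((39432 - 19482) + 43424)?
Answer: 1/63374 ≈ 1.5779e-5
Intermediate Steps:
1/((39432 - 19482) + 43424) = 1/(19950 + 43424) = 1/63374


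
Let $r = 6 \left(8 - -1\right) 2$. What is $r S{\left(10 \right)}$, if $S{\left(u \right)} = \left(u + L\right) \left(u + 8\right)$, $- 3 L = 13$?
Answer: $11016$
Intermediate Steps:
$L = - \frac{13}{3}$ ($L = \left(- \frac{1}{3}\right) 13 = - \frac{13}{3} \approx -4.3333$)
$S{\left(u \right)} = \left(8 + u\right) \left(- \frac{13}{3} + u\right)$ ($S{\left(u \right)} = \left(u - \frac{13}{3}\right) \left(u + 8\right) = \left(- \frac{13}{3} + u\right) \left(8 + u\right) = \left(8 + u\right) \left(- \frac{13}{3} + u\right)$)
$r = 108$ ($r = 6 \left(8 + 1\right) 2 = 6 \cdot 9 \cdot 2 = 54 \cdot 2 = 108$)
$r S{\left(10 \right)} = 108 \left(- \frac{104}{3} + 10^{2} + \frac{11}{3} \cdot 10\right) = 108 \left(- \frac{104}{3} + 100 + \frac{110}{3}\right) = 108 \cdot 102 = 11016$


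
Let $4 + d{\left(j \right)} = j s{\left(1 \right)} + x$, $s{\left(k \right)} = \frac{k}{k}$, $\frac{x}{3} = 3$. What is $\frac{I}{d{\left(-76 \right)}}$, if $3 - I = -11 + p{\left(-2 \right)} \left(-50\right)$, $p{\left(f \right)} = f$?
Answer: $\frac{86}{71} \approx 1.2113$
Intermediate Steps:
$x = 9$ ($x = 3 \cdot 3 = 9$)
$I = -86$ ($I = 3 - \left(-11 - -100\right) = 3 - \left(-11 + 100\right) = 3 - 89 = -86$)
$s{\left(k \right)} = 1$
$d{\left(j \right)} = 5 + j$ ($d{\left(j \right)} = -4 + \left(j 1 + 9\right) = -4 + \left(j + 9\right) = -4 + \left(9 + j\right) = 5 + j$)
$\frac{I}{d{\left(-76 \right)}} = - \frac{86}{5 - 76} = - \frac{86}{-71} = \left(-86\right) \left(- \frac{1}{71}\right) = \frac{86}{71}$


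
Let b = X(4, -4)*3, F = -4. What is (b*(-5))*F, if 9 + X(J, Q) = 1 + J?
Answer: -240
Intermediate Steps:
X(J, Q) = -8 + J (X(J, Q) = -9 + (1 + J) = -8 + J)
b = -12 (b = (-8 + 4)*3 = -4*3 = -12)
(b*(-5))*F = -12*(-5)*(-4) = 60*(-4) = -240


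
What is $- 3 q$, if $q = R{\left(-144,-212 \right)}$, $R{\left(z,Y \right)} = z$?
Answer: $432$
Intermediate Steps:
$q = -144$
$- 3 q = \left(-3\right) \left(-144\right) = 432$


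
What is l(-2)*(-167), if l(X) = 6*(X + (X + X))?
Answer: 6012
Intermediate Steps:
l(X) = 18*X (l(X) = 6*(X + 2*X) = 6*(3*X) = 18*X)
l(-2)*(-167) = (18*(-2))*(-167) = -36*(-167) = 6012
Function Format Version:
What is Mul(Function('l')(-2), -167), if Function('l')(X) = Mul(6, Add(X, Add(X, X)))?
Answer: 6012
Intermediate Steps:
Function('l')(X) = Mul(18, X) (Function('l')(X) = Mul(6, Add(X, Mul(2, X))) = Mul(6, Mul(3, X)) = Mul(18, X))
Mul(Function('l')(-2), -167) = Mul(Mul(18, -2), -167) = Mul(-36, -167) = 6012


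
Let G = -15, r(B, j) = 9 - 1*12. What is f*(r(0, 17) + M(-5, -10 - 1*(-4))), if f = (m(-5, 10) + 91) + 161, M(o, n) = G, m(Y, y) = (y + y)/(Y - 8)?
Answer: -58608/13 ≈ -4508.3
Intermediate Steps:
r(B, j) = -3 (r(B, j) = 9 - 12 = -3)
m(Y, y) = 2*y/(-8 + Y) (m(Y, y) = (2*y)/(-8 + Y) = 2*y/(-8 + Y))
M(o, n) = -15
f = 3256/13 (f = (2*10/(-8 - 5) + 91) + 161 = (2*10/(-13) + 91) + 161 = (2*10*(-1/13) + 91) + 161 = (-20/13 + 91) + 161 = 1163/13 + 161 = 3256/13 ≈ 250.46)
f*(r(0, 17) + M(-5, -10 - 1*(-4))) = 3256*(-3 - 15)/13 = (3256/13)*(-18) = -58608/13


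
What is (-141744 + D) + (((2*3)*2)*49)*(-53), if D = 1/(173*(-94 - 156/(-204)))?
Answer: -47412238157/274205 ≈ -1.7291e+5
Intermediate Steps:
D = -17/274205 (D = 1/(173*(-94 - 156*(-1/204))) = 1/(173*(-94 + 13/17)) = 1/(173*(-1585/17)) = 1/(-274205/17) = -17/274205 ≈ -6.1997e-5)
(-141744 + D) + (((2*3)*2)*49)*(-53) = (-141744 - 17/274205) + (((2*3)*2)*49)*(-53) = -38866913537/274205 + ((6*2)*49)*(-53) = -38866913537/274205 + (12*49)*(-53) = -38866913537/274205 + 588*(-53) = -38866913537/274205 - 31164 = -47412238157/274205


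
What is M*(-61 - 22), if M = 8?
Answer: -664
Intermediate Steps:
M*(-61 - 22) = 8*(-61 - 22) = 8*(-83) = -664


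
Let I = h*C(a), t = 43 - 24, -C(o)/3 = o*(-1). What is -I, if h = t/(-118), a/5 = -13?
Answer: -3705/118 ≈ -31.398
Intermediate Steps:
a = -65 (a = 5*(-13) = -65)
C(o) = 3*o (C(o) = -3*o*(-1) = -(-3)*o = 3*o)
t = 19
h = -19/118 (h = 19/(-118) = 19*(-1/118) = -19/118 ≈ -0.16102)
I = 3705/118 (I = -57*(-65)/118 = -19/118*(-195) = 3705/118 ≈ 31.398)
-I = -1*3705/118 = -3705/118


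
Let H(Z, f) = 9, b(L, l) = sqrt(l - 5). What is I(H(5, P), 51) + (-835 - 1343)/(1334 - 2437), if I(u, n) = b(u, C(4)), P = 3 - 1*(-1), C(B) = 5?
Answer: 2178/1103 ≈ 1.9746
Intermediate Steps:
P = 4 (P = 3 + 1 = 4)
b(L, l) = sqrt(-5 + l)
I(u, n) = 0 (I(u, n) = sqrt(-5 + 5) = sqrt(0) = 0)
I(H(5, P), 51) + (-835 - 1343)/(1334 - 2437) = 0 + (-835 - 1343)/(1334 - 2437) = 0 - 2178/(-1103) = 0 - 2178*(-1/1103) = 0 + 2178/1103 = 2178/1103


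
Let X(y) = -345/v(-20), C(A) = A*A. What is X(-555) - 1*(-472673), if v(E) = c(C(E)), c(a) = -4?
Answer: 1891037/4 ≈ 4.7276e+5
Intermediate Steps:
C(A) = A²
v(E) = -4
X(y) = 345/4 (X(y) = -345/(-4) = -345*(-¼) = 345/4)
X(-555) - 1*(-472673) = 345/4 - 1*(-472673) = 345/4 + 472673 = 1891037/4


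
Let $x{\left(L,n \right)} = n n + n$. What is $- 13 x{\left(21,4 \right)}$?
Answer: $-260$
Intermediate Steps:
$x{\left(L,n \right)} = n + n^{2}$ ($x{\left(L,n \right)} = n^{2} + n = n + n^{2}$)
$- 13 x{\left(21,4 \right)} = - 13 \cdot 4 \left(1 + 4\right) = - 13 \cdot 4 \cdot 5 = \left(-13\right) 20 = -260$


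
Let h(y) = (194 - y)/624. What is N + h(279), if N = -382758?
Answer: -238841077/624 ≈ -3.8276e+5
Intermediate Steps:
h(y) = 97/312 - y/624 (h(y) = (194 - y)*(1/624) = 97/312 - y/624)
N + h(279) = -382758 + (97/312 - 1/624*279) = -382758 + (97/312 - 93/208) = -382758 - 85/624 = -238841077/624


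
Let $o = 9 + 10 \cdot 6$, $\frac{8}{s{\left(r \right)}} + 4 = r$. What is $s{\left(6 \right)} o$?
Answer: $276$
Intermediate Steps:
$s{\left(r \right)} = \frac{8}{-4 + r}$
$o = 69$ ($o = 9 + 60 = 69$)
$s{\left(6 \right)} o = \frac{8}{-4 + 6} \cdot 69 = \frac{8}{2} \cdot 69 = 8 \cdot \frac{1}{2} \cdot 69 = 4 \cdot 69 = 276$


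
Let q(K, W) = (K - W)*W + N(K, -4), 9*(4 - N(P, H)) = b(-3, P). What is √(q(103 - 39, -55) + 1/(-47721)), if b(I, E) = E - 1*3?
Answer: I*√14911214053291/47721 ≈ 80.918*I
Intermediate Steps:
b(I, E) = -3 + E (b(I, E) = E - 3 = -3 + E)
N(P, H) = 13/3 - P/9 (N(P, H) = 4 - (-3 + P)/9 = 4 + (⅓ - P/9) = 13/3 - P/9)
q(K, W) = 13/3 - K/9 + W*(K - W) (q(K, W) = (K - W)*W + (13/3 - K/9) = W*(K - W) + (13/3 - K/9) = 13/3 - K/9 + W*(K - W))
√(q(103 - 39, -55) + 1/(-47721)) = √((13/3 - 1*(-55)² - (103 - 39)/9 + (103 - 39)*(-55)) + 1/(-47721)) = √((13/3 - 1*3025 - ⅑*64 + 64*(-55)) - 1/47721) = √((13/3 - 3025 - 64/9 - 3520) - 1/47721) = √(-58930/9 - 1/47721) = √(-937399513/143163) = I*√14911214053291/47721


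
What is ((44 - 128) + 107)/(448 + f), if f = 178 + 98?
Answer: 23/724 ≈ 0.031768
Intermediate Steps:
f = 276
((44 - 128) + 107)/(448 + f) = ((44 - 128) + 107)/(448 + 276) = (-84 + 107)/724 = 23*(1/724) = 23/724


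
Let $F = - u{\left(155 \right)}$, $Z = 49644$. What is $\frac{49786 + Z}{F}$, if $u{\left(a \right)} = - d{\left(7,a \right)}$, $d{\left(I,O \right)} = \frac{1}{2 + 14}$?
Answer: $1590880$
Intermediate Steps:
$d{\left(I,O \right)} = \frac{1}{16}$
$u{\left(a \right)} = - \frac{1}{16}$ ($u{\left(a \right)} = \left(-1\right) \frac{1}{16} = - \frac{1}{16}$)
$F = \frac{1}{16}$ ($F = \left(-1\right) \left(- \frac{1}{16}\right) = \frac{1}{16} \approx 0.0625$)
$\frac{49786 + Z}{F} = \left(49786 + 49644\right) \frac{1}{\frac{1}{16}} = 99430 \cdot 16 = 1590880$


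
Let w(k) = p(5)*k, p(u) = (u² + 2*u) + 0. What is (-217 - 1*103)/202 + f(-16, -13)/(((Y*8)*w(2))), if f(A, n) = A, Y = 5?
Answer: -28101/17675 ≈ -1.5899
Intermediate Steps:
p(u) = u² + 2*u
w(k) = 35*k (w(k) = (5*(2 + 5))*k = (5*7)*k = 35*k)
(-217 - 1*103)/202 + f(-16, -13)/(((Y*8)*w(2))) = (-217 - 1*103)/202 - 16/((5*8)*(35*2)) = (-217 - 103)*(1/202) - 16/(40*70) = -320*1/202 - 16/2800 = -160/101 - 16*1/2800 = -160/101 - 1/175 = -28101/17675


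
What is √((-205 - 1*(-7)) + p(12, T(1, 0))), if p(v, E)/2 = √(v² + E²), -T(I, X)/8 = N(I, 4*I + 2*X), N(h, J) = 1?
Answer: √(-198 + 8*√13) ≈ 13.006*I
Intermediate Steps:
T(I, X) = -8 (T(I, X) = -8*1 = -8)
p(v, E) = 2*√(E² + v²) (p(v, E) = 2*√(v² + E²) = 2*√(E² + v²))
√((-205 - 1*(-7)) + p(12, T(1, 0))) = √((-205 - 1*(-7)) + 2*√((-8)² + 12²)) = √((-205 + 7) + 2*√(64 + 144)) = √(-198 + 2*√208) = √(-198 + 2*(4*√13)) = √(-198 + 8*√13)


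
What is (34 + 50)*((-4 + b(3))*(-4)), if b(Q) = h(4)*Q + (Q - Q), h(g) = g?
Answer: -2688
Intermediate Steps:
b(Q) = 4*Q (b(Q) = 4*Q + (Q - Q) = 4*Q + 0 = 4*Q)
(34 + 50)*((-4 + b(3))*(-4)) = (34 + 50)*((-4 + 4*3)*(-4)) = 84*((-4 + 12)*(-4)) = 84*(8*(-4)) = 84*(-32) = -2688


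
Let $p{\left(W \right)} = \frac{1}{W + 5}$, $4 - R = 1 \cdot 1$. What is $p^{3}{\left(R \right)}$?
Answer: $\frac{1}{512} \approx 0.0019531$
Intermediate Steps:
$R = 3$ ($R = 4 - 1 \cdot 1 = 4 - 1 = 3$)
$p{\left(W \right)} = \frac{1}{5 + W}$
$p^{3}{\left(R \right)} = \left(\frac{1}{5 + 3}\right)^{3} = \left(\frac{1}{8}\right)^{3} = \frac{1}{512}$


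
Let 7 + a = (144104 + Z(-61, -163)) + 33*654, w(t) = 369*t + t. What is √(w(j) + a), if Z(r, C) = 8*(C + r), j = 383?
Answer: √305597 ≈ 552.81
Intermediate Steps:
Z(r, C) = 8*C + 8*r
w(t) = 370*t
a = 163887 (a = -7 + ((144104 + (8*(-163) + 8*(-61))) + 33*654) = -7 + ((144104 + (-1304 - 488)) + 21582) = -7 + ((144104 - 1792) + 21582) = -7 + (142312 + 21582) = -7 + 163894 = 163887)
√(w(j) + a) = √(370*383 + 163887) = √(141710 + 163887) = √305597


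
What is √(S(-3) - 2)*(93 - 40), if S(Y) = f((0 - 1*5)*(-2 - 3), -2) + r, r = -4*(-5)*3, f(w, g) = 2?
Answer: 106*√15 ≈ 410.54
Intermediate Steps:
r = 60 (r = 20*3 = 60)
S(Y) = 62 (S(Y) = 2 + 60 = 62)
√(S(-3) - 2)*(93 - 40) = √(62 - 2)*(93 - 40) = √60*53 = (2*√15)*53 = 106*√15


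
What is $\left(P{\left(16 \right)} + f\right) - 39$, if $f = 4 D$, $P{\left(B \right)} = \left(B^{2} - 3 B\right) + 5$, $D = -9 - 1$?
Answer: $134$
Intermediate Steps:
$D = -10$
$P{\left(B \right)} = 5 + B^{2} - 3 B$
$f = -40$ ($f = 4 \left(-10\right) = -40$)
$\left(P{\left(16 \right)} + f\right) - 39 = \left(\left(5 + 16^{2} - 48\right) - 40\right) - 39 = \left(\left(5 + 256 - 48\right) - 40\right) - 39 = \left(213 - 40\right) - 39 = 173 - 39 = 134$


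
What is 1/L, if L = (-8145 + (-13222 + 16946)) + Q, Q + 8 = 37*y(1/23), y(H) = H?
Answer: -23/101830 ≈ -0.00022587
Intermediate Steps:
Q = -147/23 (Q = -8 + 37/23 = -147/23 ≈ -6.3913)
L = -101830/23 (L = (-8145 + (-13222 + 16946)) - 147/23 = (-8145 + 3724) - 147/23 = -4421 - 147/23 = -101830/23 ≈ -4427.4)
1/L = 1/(-101830/23) = -23/101830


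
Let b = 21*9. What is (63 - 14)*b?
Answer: 9261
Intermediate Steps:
b = 189
(63 - 14)*b = (63 - 14)*189 = 49*189 = 9261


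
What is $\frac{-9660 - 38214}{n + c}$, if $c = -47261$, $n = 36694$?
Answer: $\frac{47874}{10567} \approx 4.5305$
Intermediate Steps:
$\frac{-9660 - 38214}{n + c} = \frac{-9660 - 38214}{36694 - 47261} = - \frac{47874}{-10567} = \left(-47874\right) \left(- \frac{1}{10567}\right) = \frac{47874}{10567}$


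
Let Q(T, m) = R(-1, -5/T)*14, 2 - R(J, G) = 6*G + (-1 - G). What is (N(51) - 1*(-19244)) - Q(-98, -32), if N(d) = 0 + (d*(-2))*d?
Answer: 98025/7 ≈ 14004.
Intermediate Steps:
R(J, G) = 3 - 5*G (R(J, G) = 2 - (6*G + (-1 - G)) = 2 - (-1 + 5*G) = 2 + (1 - 5*G) = 3 - 5*G)
N(d) = -2*d**2 (N(d) = 0 + (-2*d)*d = 0 - 2*d**2 = -2*d**2)
Q(T, m) = 42 + 350/T (Q(T, m) = (3 - (-25)/T)*14 = (3 + 25/T)*14 = 42 + 350/T)
(N(51) - 1*(-19244)) - Q(-98, -32) = (-2*51**2 - 1*(-19244)) - (42 + 350/(-98)) = (-2*2601 + 19244) - (42 + 350*(-1/98)) = (-5202 + 19244) - (42 - 25/7) = 14042 - 1*269/7 = 14042 - 269/7 = 98025/7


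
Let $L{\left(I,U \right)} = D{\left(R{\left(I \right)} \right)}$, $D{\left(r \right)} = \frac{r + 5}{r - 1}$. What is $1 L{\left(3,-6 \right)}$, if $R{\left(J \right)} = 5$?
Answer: $\frac{5}{2} \approx 2.5$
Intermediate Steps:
$D{\left(r \right)} = \frac{5 + r}{-1 + r}$
$L{\left(I,U \right)} = \frac{5}{2}$ ($L{\left(I,U \right)} = \frac{5 + 5}{-1 + 5} = \frac{1}{4} \cdot 10 = \frac{5}{2}$)
$1 L{\left(3,-6 \right)} = 1 \cdot \frac{5}{2} = \frac{5}{2}$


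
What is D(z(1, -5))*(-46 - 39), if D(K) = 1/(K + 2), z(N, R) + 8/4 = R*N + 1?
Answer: 85/4 ≈ 21.250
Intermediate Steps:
z(N, R) = -1 + N*R (z(N, R) = -2 + (R*N + 1) = -2 + (N*R + 1) = -2 + (1 + N*R) = -1 + N*R)
D(K) = 1/(2 + K)
D(z(1, -5))*(-46 - 39) = (-46 - 39)/(2 + (-1 + 1*(-5))) = -85/(2 + (-1 - 5)) = -85/(2 - 6) = -85/(-4) = -1/4*(-85) = 85/4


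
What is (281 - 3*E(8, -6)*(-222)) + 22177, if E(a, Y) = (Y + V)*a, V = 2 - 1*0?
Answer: 1146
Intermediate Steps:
V = 2 (V = 2 + 0 = 2)
E(a, Y) = a*(2 + Y) (E(a, Y) = (Y + 2)*a = (2 + Y)*a = a*(2 + Y))
(281 - 3*E(8, -6)*(-222)) + 22177 = (281 - 24*(2 - 6)*(-222)) + 22177 = (281 - 24*(-4)*(-222)) + 22177 = (281 - 3*(-32)*(-222)) + 22177 = (281 + 96*(-222)) + 22177 = (281 - 21312) + 22177 = -21031 + 22177 = 1146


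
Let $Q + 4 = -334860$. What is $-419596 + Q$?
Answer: $-754460$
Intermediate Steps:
$Q = -334864$ ($Q = -4 - 334860 = -334864$)
$-419596 + Q = -419596 - 334864 = -754460$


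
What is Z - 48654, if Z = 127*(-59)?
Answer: -56147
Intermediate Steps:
Z = -7493
Z - 48654 = -7493 - 48654 = -56147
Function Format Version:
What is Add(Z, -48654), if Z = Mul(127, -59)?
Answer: -56147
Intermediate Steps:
Z = -7493
Add(Z, -48654) = Add(-7493, -48654) = -56147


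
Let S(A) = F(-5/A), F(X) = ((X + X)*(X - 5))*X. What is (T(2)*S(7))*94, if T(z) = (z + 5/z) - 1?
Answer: -94000/49 ≈ -1918.4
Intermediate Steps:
F(X) = 2*X**2*(-5 + X) (F(X) = ((2*X)*(-5 + X))*X = (2*X*(-5 + X))*X = 2*X**2*(-5 + X))
S(A) = 50*(-5 - 5/A)/A**2 (S(A) = 2*(-5/A)**2*(-5 - 5/A) = 2*(25/A**2)*(-5 - 5/A) = 50*(-5 - 5/A)/A**2)
T(z) = -1 + z + 5/z
(T(2)*S(7))*94 = ((-1 + 2 + 5/2)*(250*(-1 - 1*7)/7**3))*94 = ((-1 + 2 + 5*(1/2))*(250*(1/343)*(-1 - 7)))*94 = ((-1 + 2 + 5/2)*(250*(1/343)*(-8)))*94 = ((7/2)*(-2000/343))*94 = -1000/49*94 = -94000/49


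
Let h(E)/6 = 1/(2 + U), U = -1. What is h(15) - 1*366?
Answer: -360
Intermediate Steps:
h(E) = 6 (h(E) = 6/(2 - 1) = 6/1 = 6*1 = 6)
h(15) - 1*366 = 6 - 1*366 = 6 - 366 = -360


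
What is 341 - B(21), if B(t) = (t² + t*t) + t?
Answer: -562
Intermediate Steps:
B(t) = t + 2*t² (B(t) = (t² + t²) + t = 2*t² + t = t + 2*t²)
341 - B(21) = 341 - 21*(1 + 2*21) = 341 - 21*(1 + 42) = 341 - 21*43 = 341 - 1*903 = 341 - 903 = -562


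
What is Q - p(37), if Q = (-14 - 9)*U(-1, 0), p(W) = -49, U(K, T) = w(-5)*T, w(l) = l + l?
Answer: 49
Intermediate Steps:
w(l) = 2*l
U(K, T) = -10*T (U(K, T) = (2*(-5))*T = -10*T)
Q = 0 (Q = (-14 - 9)*(-10*0) = -23*0 = 0)
Q - p(37) = 0 - 1*(-49) = 0 + 49 = 49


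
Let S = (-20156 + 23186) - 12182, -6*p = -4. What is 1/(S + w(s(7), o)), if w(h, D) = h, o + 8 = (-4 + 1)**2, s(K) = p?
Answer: -3/27454 ≈ -0.00010927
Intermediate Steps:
p = 2/3 (p = -1/6*(-4) = 2/3 ≈ 0.66667)
s(K) = 2/3
o = 1 (o = -8 + (-4 + 1)**2 = -8 + (-3)**2 = -8 + 9 = 1)
S = -9152 (S = 3030 - 12182 = -9152)
1/(S + w(s(7), o)) = 1/(-9152 + 2/3) = 1/(-27454/3) = -3/27454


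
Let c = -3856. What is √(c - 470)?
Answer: I*√4326 ≈ 65.772*I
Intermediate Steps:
√(c - 470) = √(-3856 - 470) = √(-4326) = I*√4326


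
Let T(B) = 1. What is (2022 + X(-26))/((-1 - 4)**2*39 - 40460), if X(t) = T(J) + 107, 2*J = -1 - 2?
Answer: -426/7897 ≈ -0.053945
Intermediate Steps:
J = -3/2 (J = (-1 - 2)/2 = (1/2)*(-3) = -3/2 ≈ -1.5000)
X(t) = 108 (X(t) = 1 + 107 = 108)
(2022 + X(-26))/((-1 - 4)**2*39 - 40460) = (2022 + 108)/((-1 - 4)**2*39 - 40460) = 2130/((-5)**2*39 - 40460) = 2130/(25*39 - 40460) = 2130/(975 - 40460) = 2130/(-39485) = 2130*(-1/39485) = -426/7897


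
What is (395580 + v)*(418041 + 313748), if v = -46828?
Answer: 255212877328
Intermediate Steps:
(395580 + v)*(418041 + 313748) = (395580 - 46828)*(418041 + 313748) = 348752*731789 = 255212877328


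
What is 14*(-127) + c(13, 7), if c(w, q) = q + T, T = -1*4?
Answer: -1775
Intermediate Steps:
T = -4
c(w, q) = -4 + q (c(w, q) = q - 4 = -4 + q)
14*(-127) + c(13, 7) = 14*(-127) + (-4 + 7) = -1778 + 3 = -1775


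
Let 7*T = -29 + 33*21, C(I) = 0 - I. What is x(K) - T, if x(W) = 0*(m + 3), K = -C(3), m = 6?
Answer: -664/7 ≈ -94.857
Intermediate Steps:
C(I) = -I
T = 664/7 (T = (-29 + 33*21)/7 = (-29 + 693)/7 = (⅐)*664 = 664/7 ≈ 94.857)
K = 3 (K = -(-1)*3 = -1*(-3) = 3)
x(W) = 0 (x(W) = 0*(6 + 3) = 0*9 = 0)
x(K) - T = 0 - 1*664/7 = 0 - 664/7 = -664/7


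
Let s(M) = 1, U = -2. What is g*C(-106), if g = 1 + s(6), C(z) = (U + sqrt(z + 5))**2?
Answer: 2*(2 - I*sqrt(101))**2 ≈ -194.0 - 80.399*I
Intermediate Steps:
C(z) = (-2 + sqrt(5 + z))**2 (C(z) = (-2 + sqrt(z + 5))**2 = (-2 + sqrt(5 + z))**2)
g = 2 (g = 1 + 1 = 2)
g*C(-106) = 2*(-2 + sqrt(5 - 106))**2 = 2*(-2 + sqrt(-101))**2 = 2*(-2 + I*sqrt(101))**2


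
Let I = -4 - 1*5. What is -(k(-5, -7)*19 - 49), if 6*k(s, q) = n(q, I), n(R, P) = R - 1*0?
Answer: 427/6 ≈ 71.167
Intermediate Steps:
I = -9 (I = -4 - 5 = -9)
n(R, P) = R (n(R, P) = R + 0 = R)
k(s, q) = q/6
-(k(-5, -7)*19 - 49) = -(((⅙)*(-7))*19 - 49) = -(-7/6*19 - 49) = -(-133/6 - 49) = -1*(-427/6) = 427/6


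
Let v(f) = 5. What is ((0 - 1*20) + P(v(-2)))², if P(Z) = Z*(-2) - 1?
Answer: 961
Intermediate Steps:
P(Z) = -1 - 2*Z (P(Z) = -2*Z - 1 = -1 - 2*Z)
((0 - 1*20) + P(v(-2)))² = ((0 - 1*20) + (-1 - 2*5))² = ((0 - 20) + (-1 - 10))² = (-20 - 11)² = (-31)² = 961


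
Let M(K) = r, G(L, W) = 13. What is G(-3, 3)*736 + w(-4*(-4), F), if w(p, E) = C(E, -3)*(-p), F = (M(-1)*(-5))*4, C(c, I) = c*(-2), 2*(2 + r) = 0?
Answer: 10848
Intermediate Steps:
r = -2 (r = -2 + (½)*0 = -2 + 0 = -2)
M(K) = -2
C(c, I) = -2*c
F = 40 (F = -2*(-5)*4 = 10*4 = 40)
w(p, E) = 2*E*p (w(p, E) = (-2*E)*(-p) = 2*E*p)
G(-3, 3)*736 + w(-4*(-4), F) = 13*736 + 2*40*(-4*(-4)) = 9568 + 2*40*16 = 9568 + 1280 = 10848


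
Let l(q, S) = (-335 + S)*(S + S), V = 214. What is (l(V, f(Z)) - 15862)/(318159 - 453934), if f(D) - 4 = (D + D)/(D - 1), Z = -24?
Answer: 12348942/84859375 ≈ 0.14552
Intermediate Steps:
f(D) = 4 + 2*D/(-1 + D) (f(D) = 4 + (D + D)/(D - 1) = 4 + (2*D)/(-1 + D) = 4 + 2*D/(-1 + D))
l(q, S) = 2*S*(-335 + S) (l(q, S) = (-335 + S)*(2*S) = 2*S*(-335 + S))
(l(V, f(Z)) - 15862)/(318159 - 453934) = (2*(2*(-2 + 3*(-24))/(-1 - 24))*(-335 + 2*(-2 + 3*(-24))/(-1 - 24)) - 15862)/(318159 - 453934) = (2*(2*(-2 - 72)/(-25))*(-335 + 2*(-2 - 72)/(-25)) - 15862)/(-135775) = (2*(2*(-1/25)*(-74))*(-335 + 2*(-1/25)*(-74)) - 15862)*(-1/135775) = (2*(148/25)*(-335 + 148/25) - 15862)*(-1/135775) = (2*(148/25)*(-8227/25) - 15862)*(-1/135775) = (-2435192/625 - 15862)*(-1/135775) = -12348942/625*(-1/135775) = 12348942/84859375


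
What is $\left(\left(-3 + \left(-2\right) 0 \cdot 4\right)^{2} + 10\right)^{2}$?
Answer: $361$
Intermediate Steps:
$\left(\left(-3 + \left(-2\right) 0 \cdot 4\right)^{2} + 10\right)^{2} = \left(\left(-3 + 0 \cdot 4\right)^{2} + 10\right)^{2} = \left(\left(-3 + 0\right)^{2} + 10\right)^{2} = \left(\left(-3\right)^{2} + 10\right)^{2} = \left(9 + 10\right)^{2} = 19^{2} = 361$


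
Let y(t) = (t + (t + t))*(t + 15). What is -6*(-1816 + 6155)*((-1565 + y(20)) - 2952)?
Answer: 62924178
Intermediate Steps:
y(t) = 3*t*(15 + t) (y(t) = (t + 2*t)*(15 + t) = (3*t)*(15 + t) = 3*t*(15 + t))
-6*(-1816 + 6155)*((-1565 + y(20)) - 2952) = -6*(-1816 + 6155)*((-1565 + 3*20*(15 + 20)) - 2952) = -26034*((-1565 + 3*20*35) - 2952) = -26034*((-1565 + 2100) - 2952) = -26034*(535 - 2952) = -26034*(-2417) = -6*(-10487363) = 62924178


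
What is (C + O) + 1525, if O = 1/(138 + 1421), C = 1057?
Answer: 4025339/1559 ≈ 2582.0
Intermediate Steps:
O = 1/1559 ≈ 0.00064144
(C + O) + 1525 = (1057 + 1/1559) + 1525 = 1647864/1559 + 1525 = 4025339/1559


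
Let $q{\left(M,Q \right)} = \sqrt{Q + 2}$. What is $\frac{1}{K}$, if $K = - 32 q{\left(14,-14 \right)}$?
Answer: $\frac{i \sqrt{3}}{192} \approx 0.0090211 i$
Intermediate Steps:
$q{\left(M,Q \right)} = \sqrt{2 + Q}$
$K = - 64 i \sqrt{3}$ ($K = - 32 \sqrt{2 - 14} = - 32 \sqrt{-12} = - 32 \cdot 2 i \sqrt{3} = - 64 i \sqrt{3} \approx - 110.85 i$)
$\frac{1}{K} = \frac{1}{\left(-64\right) i \sqrt{3}} = \frac{i \sqrt{3}}{192}$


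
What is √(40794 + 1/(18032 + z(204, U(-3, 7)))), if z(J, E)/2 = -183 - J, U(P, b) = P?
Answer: √12150026397074/17258 ≈ 201.98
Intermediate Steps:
z(J, E) = -366 - 2*J (z(J, E) = 2*(-183 - J) = -366 - 2*J)
√(40794 + 1/(18032 + z(204, U(-3, 7)))) = √(40794 + 1/(18032 + (-366 - 2*204))) = √(40794 + 1/(18032 + (-366 - 408))) = √(40794 + 1/(18032 - 774)) = √(40794 + 1/17258) = √(704022853/17258) = √12150026397074/17258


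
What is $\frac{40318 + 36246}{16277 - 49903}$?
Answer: $- \frac{38282}{16813} \approx -2.2769$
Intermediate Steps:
$\frac{40318 + 36246}{16277 - 49903} = \frac{76564}{-33626} = 76564 \left(- \frac{1}{33626}\right) = - \frac{38282}{16813}$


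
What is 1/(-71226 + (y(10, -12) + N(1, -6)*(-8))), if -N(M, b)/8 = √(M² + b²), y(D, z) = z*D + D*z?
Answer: -35733/2553618802 - 16*√37/1276809401 ≈ -1.4069e-5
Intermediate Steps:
y(D, z) = 2*D*z (y(D, z) = D*z + D*z = 2*D*z)
N(M, b) = -8*√(M² + b²)
1/(-71226 + (y(10, -12) + N(1, -6)*(-8))) = 1/(-71226 + (2*10*(-12) - 8*√(1² + (-6)²)*(-8))) = 1/(-71226 + (-240 - 8*√(1 + 36)*(-8))) = 1/(-71226 + (-240 - 8*√37*(-8))) = 1/(-71226 + (-240 + 64*√37)) = 1/(-71466 + 64*√37)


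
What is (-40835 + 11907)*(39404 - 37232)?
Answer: -62831616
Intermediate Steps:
(-40835 + 11907)*(39404 - 37232) = -28928*2172 = -62831616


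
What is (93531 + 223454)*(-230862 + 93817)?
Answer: -43441209325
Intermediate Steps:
(93531 + 223454)*(-230862 + 93817) = 316985*(-137045) = -43441209325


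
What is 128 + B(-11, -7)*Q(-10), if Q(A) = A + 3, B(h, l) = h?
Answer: 205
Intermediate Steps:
Q(A) = 3 + A
128 + B(-11, -7)*Q(-10) = 128 - 11*(3 - 10) = 128 - 11*(-7) = 128 + 77 = 205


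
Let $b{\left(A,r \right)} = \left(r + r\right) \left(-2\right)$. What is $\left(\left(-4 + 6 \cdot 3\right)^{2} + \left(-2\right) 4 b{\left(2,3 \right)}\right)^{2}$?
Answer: $85264$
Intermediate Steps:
$b{\left(A,r \right)} = - 4 r$ ($b{\left(A,r \right)} = 2 r \left(-2\right) = - 4 r$)
$\left(\left(-4 + 6 \cdot 3\right)^{2} + \left(-2\right) 4 b{\left(2,3 \right)}\right)^{2} = \left(\left(-4 + 6 \cdot 3\right)^{2} + \left(-2\right) 4 \left(\left(-4\right) 3\right)\right)^{2} = \left(\left(-4 + 18\right)^{2} - -96\right)^{2} = \left(14^{2} + 96\right)^{2} = \left(196 + 96\right)^{2} = 292^{2} = 85264$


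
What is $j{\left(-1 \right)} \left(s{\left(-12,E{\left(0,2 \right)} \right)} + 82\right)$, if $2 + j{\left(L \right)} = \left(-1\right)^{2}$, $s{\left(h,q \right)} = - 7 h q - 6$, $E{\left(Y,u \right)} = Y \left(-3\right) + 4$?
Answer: $-412$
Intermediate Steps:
$E{\left(Y,u \right)} = 4 - 3 Y$ ($E{\left(Y,u \right)} = - 3 Y + 4 = 4 - 3 Y$)
$s{\left(h,q \right)} = -6 - 7 h q$ ($s{\left(h,q \right)} = - 7 h q - 6 = -6 - 7 h q$)
$j{\left(L \right)} = -1$ ($j{\left(L \right)} = -2 + \left(-1\right)^{2} = -2 + 1 = -1$)
$j{\left(-1 \right)} \left(s{\left(-12,E{\left(0,2 \right)} \right)} + 82\right) = - (\left(-6 - - 84 \left(4 - 0\right)\right) + 82) = - (\left(-6 - - 84 \left(4 + 0\right)\right) + 82) = - (\left(-6 - \left(-84\right) 4\right) + 82) = - (\left(-6 + 336\right) + 82) = - (330 + 82) = \left(-1\right) 412 = -412$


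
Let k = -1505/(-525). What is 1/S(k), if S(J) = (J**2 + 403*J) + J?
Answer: 225/262429 ≈ 0.00085737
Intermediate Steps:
k = 43/15 (k = -1505*(-1/525) = 43/15 ≈ 2.8667)
S(J) = J**2 + 404*J
1/S(k) = 1/(43*(404 + 43/15)/15) = 1/((43/15)*(6103/15)) = 1/(262429/225) = 225/262429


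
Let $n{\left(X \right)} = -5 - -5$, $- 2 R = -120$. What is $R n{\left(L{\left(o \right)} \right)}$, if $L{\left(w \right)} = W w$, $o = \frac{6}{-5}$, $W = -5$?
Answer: $0$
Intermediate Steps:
$R = 60$ ($R = \left(- \frac{1}{2}\right) \left(-120\right) = 60$)
$o = - \frac{6}{5}$ ($o = 6 \left(- \frac{1}{5}\right) = - \frac{6}{5} \approx -1.2$)
$L{\left(w \right)} = - 5 w$
$n{\left(X \right)} = 0$ ($n{\left(X \right)} = -5 + 5 = 0$)
$R n{\left(L{\left(o \right)} \right)} = 60 \cdot 0 = 0$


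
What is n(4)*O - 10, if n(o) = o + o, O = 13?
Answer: 94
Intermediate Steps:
n(o) = 2*o
n(4)*O - 10 = (2*4)*13 - 10 = 8*13 - 10 = 104 - 10 = 94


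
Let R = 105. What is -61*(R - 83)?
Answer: -1342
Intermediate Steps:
-61*(R - 83) = -61*(105 - 83) = -61*22 = -1342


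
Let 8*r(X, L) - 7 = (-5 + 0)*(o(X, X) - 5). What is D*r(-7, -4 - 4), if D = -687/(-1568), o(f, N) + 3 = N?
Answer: 28167/6272 ≈ 4.4909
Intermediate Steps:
o(f, N) = -3 + N
r(X, L) = 47/8 - 5*X/8 (r(X, L) = 7/8 + ((-5 + 0)*((-3 + X) - 5))/8 = 7/8 + (-5*(-8 + X))/8 = 7/8 + (40 - 5*X)/8 = 7/8 + (5 - 5*X/8) = 47/8 - 5*X/8)
D = 687/1568 (D = -687*(-1/1568) = 687/1568 ≈ 0.43814)
D*r(-7, -4 - 4) = 687*(47/8 - 5/8*(-7))/1568 = 687*(47/8 + 35/8)/1568 = (687/1568)*(41/4) = 28167/6272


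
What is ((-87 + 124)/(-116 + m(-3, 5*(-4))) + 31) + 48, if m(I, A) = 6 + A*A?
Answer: 22947/290 ≈ 79.128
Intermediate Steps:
m(I, A) = 6 + A²
((-87 + 124)/(-116 + m(-3, 5*(-4))) + 31) + 48 = ((-87 + 124)/(-116 + (6 + (5*(-4))²)) + 31) + 48 = (37/(-116 + (6 + (-20)²)) + 31) + 48 = (37/(-116 + (6 + 400)) + 31) + 48 = (37/(-116 + 406) + 31) + 48 = (37/290 + 31) + 48 = 9027/290 + 48 = 22947/290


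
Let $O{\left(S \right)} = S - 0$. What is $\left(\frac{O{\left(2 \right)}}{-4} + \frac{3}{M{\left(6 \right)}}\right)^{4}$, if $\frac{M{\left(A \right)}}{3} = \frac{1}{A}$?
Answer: $\frac{14641}{16} \approx 915.06$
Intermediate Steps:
$M{\left(A \right)} = \frac{3}{A}$
$O{\left(S \right)} = S$ ($O{\left(S \right)} = S + 0 = S$)
$\left(\frac{O{\left(2 \right)}}{-4} + \frac{3}{M{\left(6 \right)}}\right)^{4} = \left(\frac{2}{-4} + \frac{3}{3 \cdot \frac{1}{6}}\right)^{4} = \left(2 \left(- \frac{1}{4}\right) + \frac{3}{3 \cdot \frac{1}{6}}\right)^{4} = \left(- \frac{1}{2} + 3 \frac{1}{\frac{1}{2}}\right)^{4} = \left(- \frac{1}{2} + 3 \cdot 2\right)^{4} = \left(- \frac{1}{2} + 6\right)^{4} = \left(\frac{11}{2}\right)^{4} = \frac{14641}{16}$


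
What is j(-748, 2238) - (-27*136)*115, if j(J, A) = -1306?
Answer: 420974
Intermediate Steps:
j(-748, 2238) - (-27*136)*115 = -1306 - (-27*136)*115 = -1306 - (-3672)*115 = -1306 - 1*(-422280) = -1306 + 422280 = 420974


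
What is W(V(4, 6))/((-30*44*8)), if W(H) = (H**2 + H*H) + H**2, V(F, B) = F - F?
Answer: 0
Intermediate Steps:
V(F, B) = 0
W(H) = 3*H**2 (W(H) = (H**2 + H**2) + H**2 = 2*H**2 + H**2 = 3*H**2)
W(V(4, 6))/((-30*44*8)) = (3*0**2)/((-30*44*8)) = (3*0)/((-1320*8)) = 0/(-10560) = 0*(-1/10560) = 0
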